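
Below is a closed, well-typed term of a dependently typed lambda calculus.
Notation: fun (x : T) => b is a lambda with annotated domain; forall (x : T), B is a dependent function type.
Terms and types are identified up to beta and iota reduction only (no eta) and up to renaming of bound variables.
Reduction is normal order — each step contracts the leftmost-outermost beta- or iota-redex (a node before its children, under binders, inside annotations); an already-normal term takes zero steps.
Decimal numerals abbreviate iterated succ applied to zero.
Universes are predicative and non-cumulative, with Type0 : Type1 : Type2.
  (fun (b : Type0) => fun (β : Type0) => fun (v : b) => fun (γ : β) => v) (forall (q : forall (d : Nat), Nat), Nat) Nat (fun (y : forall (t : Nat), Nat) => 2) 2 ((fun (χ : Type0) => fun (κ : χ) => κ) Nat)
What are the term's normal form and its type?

reduced normal form:
  2
the term's type:
  Nat
observation: the leftmost-outermost redex is a beta-redex, and normalization takes 5 steps.


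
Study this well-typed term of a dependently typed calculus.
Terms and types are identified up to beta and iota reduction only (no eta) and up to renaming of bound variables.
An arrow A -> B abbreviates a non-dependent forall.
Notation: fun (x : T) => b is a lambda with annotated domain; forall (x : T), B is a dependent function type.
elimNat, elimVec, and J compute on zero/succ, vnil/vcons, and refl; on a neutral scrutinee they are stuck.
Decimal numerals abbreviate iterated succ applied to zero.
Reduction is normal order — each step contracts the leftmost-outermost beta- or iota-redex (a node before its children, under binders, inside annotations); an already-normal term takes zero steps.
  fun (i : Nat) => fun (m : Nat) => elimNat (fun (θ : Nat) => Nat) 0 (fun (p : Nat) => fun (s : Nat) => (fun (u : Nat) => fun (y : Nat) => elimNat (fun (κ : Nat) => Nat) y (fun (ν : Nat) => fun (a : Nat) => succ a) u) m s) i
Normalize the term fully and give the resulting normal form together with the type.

resulting normal form:
  fun (i : Nat) => fun (m : Nat) => elimNat (fun (θ : Nat) => Nat) 0 (fun (p : Nat) => fun (s : Nat) => elimNat (fun (u : Nat) => Nat) s (fun (y : Nat) => fun (κ : Nat) => succ κ) m) i
type:
  Nat -> Nat -> Nat
observation: normalization takes exactly 2 steps under the normal-order strategy.


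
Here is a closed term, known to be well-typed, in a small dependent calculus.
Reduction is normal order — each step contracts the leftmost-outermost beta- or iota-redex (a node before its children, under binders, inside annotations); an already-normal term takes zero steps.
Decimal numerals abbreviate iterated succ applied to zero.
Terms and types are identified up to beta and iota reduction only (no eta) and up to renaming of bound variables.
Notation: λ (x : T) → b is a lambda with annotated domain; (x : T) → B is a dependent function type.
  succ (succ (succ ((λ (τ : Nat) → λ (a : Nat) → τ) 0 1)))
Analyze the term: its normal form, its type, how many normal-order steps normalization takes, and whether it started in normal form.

resulting normal form:
  3
inferred type:
  Nat
steps to reach normal form (normal order): 2
started in normal form: no
first redex: a beta-redex


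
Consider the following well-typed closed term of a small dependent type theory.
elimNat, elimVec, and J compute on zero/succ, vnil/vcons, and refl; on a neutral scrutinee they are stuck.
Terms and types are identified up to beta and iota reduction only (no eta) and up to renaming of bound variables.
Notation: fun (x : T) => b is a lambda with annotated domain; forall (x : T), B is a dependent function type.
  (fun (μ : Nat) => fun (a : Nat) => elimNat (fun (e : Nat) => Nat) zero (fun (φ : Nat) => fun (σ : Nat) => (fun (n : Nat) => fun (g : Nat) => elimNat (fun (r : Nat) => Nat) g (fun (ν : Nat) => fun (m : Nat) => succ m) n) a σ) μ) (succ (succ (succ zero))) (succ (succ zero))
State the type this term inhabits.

the term's type:
  Nat


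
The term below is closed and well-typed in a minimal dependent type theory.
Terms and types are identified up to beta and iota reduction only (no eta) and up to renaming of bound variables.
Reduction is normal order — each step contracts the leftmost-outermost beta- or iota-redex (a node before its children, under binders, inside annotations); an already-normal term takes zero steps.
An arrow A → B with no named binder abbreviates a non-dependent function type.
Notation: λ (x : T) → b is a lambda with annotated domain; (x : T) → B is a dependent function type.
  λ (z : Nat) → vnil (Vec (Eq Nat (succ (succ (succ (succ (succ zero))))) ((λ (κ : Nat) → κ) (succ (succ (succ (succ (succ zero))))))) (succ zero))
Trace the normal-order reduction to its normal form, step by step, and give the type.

reduction (normal order):
  λ (z : Nat) → vnil (Vec (Eq Nat (succ (succ (succ (succ (succ zero))))) ((λ (κ : Nat) → κ) (succ (succ (succ (succ (succ zero))))))) (succ zero))
  ~> λ (z : Nat) → vnil (Vec (Eq Nat (succ (succ (succ (succ (succ zero))))) (succ (succ (succ (succ (succ zero)))))) (succ zero))
inferred type:
  Nat → Vec (Vec (Eq Nat (succ (succ (succ (succ (succ zero))))) (succ (succ (succ (succ (succ zero)))))) (succ zero)) zero


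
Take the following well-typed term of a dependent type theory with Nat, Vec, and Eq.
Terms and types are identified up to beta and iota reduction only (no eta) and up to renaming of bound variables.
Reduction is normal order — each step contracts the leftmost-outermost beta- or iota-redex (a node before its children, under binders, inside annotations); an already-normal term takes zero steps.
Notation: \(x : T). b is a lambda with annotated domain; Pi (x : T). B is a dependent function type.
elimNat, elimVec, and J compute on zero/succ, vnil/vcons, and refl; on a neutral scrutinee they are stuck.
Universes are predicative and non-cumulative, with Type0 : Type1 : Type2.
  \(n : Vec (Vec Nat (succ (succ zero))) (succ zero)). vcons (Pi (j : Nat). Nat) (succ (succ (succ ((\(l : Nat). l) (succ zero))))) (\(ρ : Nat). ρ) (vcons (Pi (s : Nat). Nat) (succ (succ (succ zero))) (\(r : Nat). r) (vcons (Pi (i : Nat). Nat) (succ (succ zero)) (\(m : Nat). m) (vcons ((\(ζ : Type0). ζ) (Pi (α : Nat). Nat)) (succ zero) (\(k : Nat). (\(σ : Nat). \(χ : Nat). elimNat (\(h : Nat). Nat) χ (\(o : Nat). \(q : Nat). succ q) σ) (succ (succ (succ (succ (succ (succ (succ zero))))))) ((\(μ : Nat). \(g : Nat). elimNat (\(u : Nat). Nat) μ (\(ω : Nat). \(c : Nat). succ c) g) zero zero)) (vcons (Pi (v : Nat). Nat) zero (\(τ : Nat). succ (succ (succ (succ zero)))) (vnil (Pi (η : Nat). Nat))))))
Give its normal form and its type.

resulting normal form:
  \(n : Vec (Vec Nat (succ (succ zero))) (succ zero)). vcons (Pi (j : Nat). Nat) (succ (succ (succ (succ zero)))) (\(l : Nat). l) (vcons (Pi (ρ : Nat). Nat) (succ (succ (succ zero))) (\(s : Nat). s) (vcons (Pi (r : Nat). Nat) (succ (succ zero)) (\(i : Nat). i) (vcons (Pi (m : Nat). Nat) (succ zero) (\(ζ : Nat). succ (succ (succ (succ (succ (succ (succ zero))))))) (vcons (Pi (α : Nat). Nat) zero (\(k : Nat). succ (succ (succ (succ zero)))) (vnil (Pi (σ : Nat). Nat))))))
type:
  Pi (n : Vec (Vec Nat (succ (succ zero))) (succ zero)). Vec (Pi (j : Nat). Nat) (succ (succ (succ (succ (succ zero)))))


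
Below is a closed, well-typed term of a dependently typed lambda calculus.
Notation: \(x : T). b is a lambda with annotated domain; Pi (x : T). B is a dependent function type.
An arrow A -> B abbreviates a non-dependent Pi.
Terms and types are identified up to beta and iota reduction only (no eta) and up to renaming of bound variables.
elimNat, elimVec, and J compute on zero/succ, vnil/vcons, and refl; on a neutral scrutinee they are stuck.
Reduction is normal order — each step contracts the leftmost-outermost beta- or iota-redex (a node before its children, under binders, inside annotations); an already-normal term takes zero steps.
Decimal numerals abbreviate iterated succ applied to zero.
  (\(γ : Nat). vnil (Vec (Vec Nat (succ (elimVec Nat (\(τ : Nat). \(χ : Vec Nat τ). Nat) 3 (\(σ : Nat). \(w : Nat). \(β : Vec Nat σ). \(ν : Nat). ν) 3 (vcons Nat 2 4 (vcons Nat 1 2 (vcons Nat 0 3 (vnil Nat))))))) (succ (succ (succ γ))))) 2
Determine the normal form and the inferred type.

normal form:
  vnil (Vec (Vec Nat 4) 5)
inferred type:
  Vec (Vec (Vec Nat 4) 5) 0


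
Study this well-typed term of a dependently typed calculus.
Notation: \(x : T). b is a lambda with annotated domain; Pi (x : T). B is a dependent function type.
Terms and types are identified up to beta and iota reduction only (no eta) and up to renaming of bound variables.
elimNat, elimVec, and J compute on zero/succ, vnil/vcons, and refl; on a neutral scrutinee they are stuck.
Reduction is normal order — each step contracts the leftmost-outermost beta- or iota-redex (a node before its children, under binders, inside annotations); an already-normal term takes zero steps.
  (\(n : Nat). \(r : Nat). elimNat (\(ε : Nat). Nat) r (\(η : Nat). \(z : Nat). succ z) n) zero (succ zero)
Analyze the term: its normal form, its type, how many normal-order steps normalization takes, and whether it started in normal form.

resulting normal form:
  succ zero
the term's type:
  Nat
reduction steps (normal order): 3
already normal: no
first redex: a beta-redex


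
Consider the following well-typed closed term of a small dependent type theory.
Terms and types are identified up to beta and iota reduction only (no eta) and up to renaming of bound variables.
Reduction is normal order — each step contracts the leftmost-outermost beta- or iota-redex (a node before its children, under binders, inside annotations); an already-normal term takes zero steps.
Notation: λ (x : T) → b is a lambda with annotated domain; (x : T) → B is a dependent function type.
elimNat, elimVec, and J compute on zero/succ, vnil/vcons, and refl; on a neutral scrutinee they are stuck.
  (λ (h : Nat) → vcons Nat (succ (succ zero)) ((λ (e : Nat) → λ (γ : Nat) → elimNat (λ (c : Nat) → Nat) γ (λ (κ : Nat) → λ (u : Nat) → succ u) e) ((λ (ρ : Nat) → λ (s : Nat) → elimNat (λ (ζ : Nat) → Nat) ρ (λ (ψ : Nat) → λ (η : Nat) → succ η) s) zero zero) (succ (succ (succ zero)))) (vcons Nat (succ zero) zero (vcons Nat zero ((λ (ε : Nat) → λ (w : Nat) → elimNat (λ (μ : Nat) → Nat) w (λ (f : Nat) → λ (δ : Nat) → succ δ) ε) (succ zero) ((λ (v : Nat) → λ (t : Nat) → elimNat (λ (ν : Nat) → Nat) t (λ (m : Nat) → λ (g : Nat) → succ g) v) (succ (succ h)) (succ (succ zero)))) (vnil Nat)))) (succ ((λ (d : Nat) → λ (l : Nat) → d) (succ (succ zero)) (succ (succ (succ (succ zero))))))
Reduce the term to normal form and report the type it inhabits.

reduced normal form:
  vcons Nat (succ (succ zero)) (succ (succ (succ zero))) (vcons Nat (succ zero) zero (vcons Nat zero (succ (succ (succ (succ (succ (succ (succ (succ zero)))))))) (vnil Nat)))
the term's type:
  Vec Nat (succ (succ (succ zero)))
observation: contracting a beta-redex first, the term normalizes in 33 steps.


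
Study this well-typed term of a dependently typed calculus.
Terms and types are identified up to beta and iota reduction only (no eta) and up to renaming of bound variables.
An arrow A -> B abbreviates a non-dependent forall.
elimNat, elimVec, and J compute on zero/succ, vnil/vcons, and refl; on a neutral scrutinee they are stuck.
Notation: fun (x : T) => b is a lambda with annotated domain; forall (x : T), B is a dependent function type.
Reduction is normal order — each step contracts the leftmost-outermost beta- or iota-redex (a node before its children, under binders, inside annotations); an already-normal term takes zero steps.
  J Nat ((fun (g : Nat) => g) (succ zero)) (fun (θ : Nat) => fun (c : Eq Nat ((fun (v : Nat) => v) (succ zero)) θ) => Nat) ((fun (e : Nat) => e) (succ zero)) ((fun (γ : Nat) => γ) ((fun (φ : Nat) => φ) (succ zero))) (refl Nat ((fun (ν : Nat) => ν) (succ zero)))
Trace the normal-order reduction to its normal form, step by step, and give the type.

normal-order reduction sequence:
  J Nat ((fun (g : Nat) => g) (succ zero)) (fun (θ : Nat) => fun (c : Eq Nat ((fun (v : Nat) => v) (succ zero)) θ) => Nat) ((fun (e : Nat) => e) (succ zero)) ((fun (γ : Nat) => γ) ((fun (φ : Nat) => φ) (succ zero))) (refl Nat ((fun (ν : Nat) => ν) (succ zero)))
  ~> (fun (g : Nat) => g) (succ zero)
  ~> succ zero
the term's type:
  Nat


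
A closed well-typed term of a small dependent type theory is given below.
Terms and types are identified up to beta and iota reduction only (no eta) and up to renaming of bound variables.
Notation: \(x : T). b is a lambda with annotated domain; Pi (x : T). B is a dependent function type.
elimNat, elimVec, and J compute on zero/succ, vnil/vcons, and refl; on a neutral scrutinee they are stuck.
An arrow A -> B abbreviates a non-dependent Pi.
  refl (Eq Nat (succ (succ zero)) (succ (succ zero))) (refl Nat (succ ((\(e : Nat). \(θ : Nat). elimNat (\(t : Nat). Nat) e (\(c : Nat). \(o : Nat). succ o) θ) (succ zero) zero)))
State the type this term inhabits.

type:
  Eq (Eq Nat (succ (succ zero)) (succ (succ zero))) (refl Nat (succ (succ zero))) (refl Nat (succ (succ zero)))


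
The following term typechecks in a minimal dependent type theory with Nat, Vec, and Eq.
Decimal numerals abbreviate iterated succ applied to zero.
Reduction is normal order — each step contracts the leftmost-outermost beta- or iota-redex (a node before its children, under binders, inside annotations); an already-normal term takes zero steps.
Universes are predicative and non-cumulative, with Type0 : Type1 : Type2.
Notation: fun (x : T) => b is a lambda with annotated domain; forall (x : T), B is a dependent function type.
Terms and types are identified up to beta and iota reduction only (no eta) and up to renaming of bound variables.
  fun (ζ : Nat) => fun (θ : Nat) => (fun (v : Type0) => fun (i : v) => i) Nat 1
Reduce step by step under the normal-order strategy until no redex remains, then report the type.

normal-order reduction:
  fun (ζ : Nat) => fun (θ : Nat) => (fun (v : Type0) => fun (i : v) => i) Nat 1
  ~> fun (ζ : Nat) => fun (θ : Nat) => (fun (v : Nat) => v) 1
  ~> fun (ζ : Nat) => fun (θ : Nat) => 1
the term's type:
  forall (ζ : Nat), forall (θ : Nat), Nat


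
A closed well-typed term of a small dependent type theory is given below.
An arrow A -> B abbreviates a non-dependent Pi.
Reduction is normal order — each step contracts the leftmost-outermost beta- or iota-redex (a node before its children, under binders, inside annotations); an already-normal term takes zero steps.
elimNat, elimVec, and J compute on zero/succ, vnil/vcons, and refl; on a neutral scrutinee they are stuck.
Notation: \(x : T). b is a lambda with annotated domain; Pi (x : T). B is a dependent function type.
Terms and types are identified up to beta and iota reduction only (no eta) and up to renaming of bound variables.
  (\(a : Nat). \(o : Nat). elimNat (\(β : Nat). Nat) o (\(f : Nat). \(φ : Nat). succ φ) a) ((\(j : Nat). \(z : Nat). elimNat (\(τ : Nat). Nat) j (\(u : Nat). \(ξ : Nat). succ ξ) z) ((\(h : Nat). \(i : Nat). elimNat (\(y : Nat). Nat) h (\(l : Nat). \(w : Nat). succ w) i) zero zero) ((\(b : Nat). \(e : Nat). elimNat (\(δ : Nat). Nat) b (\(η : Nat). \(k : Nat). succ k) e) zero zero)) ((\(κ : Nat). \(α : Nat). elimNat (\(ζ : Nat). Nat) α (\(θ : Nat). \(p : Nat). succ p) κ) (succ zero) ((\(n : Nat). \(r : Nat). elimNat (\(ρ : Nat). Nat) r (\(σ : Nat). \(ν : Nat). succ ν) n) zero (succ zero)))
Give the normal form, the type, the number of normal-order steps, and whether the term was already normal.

resulting normal form:
  succ (succ zero)
type:
  Nat
steps to reach normal form (normal order): 21
term was already normal: no
first redex: a beta-redex


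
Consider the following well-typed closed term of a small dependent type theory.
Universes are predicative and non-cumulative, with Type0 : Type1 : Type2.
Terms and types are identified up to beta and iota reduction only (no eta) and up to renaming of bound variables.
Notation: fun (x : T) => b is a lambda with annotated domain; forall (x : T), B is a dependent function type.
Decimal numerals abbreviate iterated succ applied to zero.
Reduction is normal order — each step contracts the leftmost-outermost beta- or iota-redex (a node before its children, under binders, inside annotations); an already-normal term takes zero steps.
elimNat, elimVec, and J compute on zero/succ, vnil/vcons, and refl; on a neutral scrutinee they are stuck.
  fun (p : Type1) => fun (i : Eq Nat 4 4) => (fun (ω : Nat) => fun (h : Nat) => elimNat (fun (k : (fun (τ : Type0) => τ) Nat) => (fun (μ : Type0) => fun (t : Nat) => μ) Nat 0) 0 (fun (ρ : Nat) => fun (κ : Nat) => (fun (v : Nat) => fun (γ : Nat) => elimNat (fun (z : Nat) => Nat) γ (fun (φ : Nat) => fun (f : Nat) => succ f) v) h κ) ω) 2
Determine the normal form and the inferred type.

reduced normal form:
  fun (p : Type1) => fun (i : Eq Nat 4 4) => fun (ω : Nat) => elimNat (fun (h : Nat) => Nat) (elimNat (fun (k : Nat) => Nat) 0 (fun (τ : Nat) => fun (μ : Nat) => succ μ) ω) (fun (t : Nat) => fun (ρ : Nat) => succ ρ) ω
the term's type:
  forall (p : Type1), forall (i : Eq Nat 4 4), forall (ω : Nat), Nat


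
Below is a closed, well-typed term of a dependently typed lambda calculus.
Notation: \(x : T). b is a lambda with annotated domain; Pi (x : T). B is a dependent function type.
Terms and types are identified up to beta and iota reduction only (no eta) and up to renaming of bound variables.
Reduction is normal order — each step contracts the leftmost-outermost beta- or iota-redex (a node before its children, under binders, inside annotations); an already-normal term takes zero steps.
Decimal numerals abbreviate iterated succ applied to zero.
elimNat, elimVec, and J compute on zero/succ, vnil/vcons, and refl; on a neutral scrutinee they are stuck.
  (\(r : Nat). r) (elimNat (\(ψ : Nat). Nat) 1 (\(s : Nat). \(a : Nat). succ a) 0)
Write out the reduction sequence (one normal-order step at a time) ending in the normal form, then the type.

normal-order reduction sequence:
  (\(r : Nat). r) (elimNat (\(ψ : Nat). Nat) 1 (\(s : Nat). \(a : Nat). succ a) 0)
  ~> elimNat (\(r : Nat). Nat) 1 (\(ψ : Nat). \(s : Nat). succ s) 0
  ~> 1
inferred type:
  Nat


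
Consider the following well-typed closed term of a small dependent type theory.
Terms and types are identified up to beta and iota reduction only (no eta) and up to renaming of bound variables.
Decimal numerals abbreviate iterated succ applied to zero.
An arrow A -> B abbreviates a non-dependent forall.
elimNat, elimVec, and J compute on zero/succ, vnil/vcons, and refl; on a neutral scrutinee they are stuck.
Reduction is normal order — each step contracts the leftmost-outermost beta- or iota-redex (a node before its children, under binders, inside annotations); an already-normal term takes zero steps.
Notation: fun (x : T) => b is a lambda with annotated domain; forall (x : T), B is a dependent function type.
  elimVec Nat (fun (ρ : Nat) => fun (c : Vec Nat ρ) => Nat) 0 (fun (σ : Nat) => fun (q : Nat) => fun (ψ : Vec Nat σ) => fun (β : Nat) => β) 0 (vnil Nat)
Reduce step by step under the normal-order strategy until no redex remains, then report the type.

normal-order reduction sequence:
  elimVec Nat (fun (ρ : Nat) => fun (c : Vec Nat ρ) => Nat) 0 (fun (σ : Nat) => fun (q : Nat) => fun (ψ : Vec Nat σ) => fun (β : Nat) => β) 0 (vnil Nat)
  ~> 0
inferred type:
  Nat


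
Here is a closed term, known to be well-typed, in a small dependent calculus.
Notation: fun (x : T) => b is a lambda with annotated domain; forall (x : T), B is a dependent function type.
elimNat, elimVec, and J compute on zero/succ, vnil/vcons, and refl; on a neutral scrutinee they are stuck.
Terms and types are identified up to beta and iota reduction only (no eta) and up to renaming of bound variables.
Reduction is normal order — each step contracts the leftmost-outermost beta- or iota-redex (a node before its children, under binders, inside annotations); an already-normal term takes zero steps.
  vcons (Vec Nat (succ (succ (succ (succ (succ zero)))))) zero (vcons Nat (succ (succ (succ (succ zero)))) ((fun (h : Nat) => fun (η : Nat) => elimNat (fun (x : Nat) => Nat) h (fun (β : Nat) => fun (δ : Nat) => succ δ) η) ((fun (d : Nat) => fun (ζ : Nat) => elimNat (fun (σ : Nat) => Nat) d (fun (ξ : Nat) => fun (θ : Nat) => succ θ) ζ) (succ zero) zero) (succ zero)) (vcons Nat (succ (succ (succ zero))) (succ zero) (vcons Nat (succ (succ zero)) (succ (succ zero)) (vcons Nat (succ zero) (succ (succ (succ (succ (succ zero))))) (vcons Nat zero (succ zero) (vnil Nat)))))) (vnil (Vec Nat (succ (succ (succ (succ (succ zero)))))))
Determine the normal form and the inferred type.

resulting normal form:
  vcons (Vec Nat (succ (succ (succ (succ (succ zero)))))) zero (vcons Nat (succ (succ (succ (succ zero)))) (succ (succ zero)) (vcons Nat (succ (succ (succ zero))) (succ zero) (vcons Nat (succ (succ zero)) (succ (succ zero)) (vcons Nat (succ zero) (succ (succ (succ (succ (succ zero))))) (vcons Nat zero (succ zero) (vnil Nat)))))) (vnil (Vec Nat (succ (succ (succ (succ (succ zero)))))))
the term's type:
  Vec (Vec Nat (succ (succ (succ (succ (succ zero)))))) (succ zero)
observation: the term reaches its normal form after 9 normal-order steps.


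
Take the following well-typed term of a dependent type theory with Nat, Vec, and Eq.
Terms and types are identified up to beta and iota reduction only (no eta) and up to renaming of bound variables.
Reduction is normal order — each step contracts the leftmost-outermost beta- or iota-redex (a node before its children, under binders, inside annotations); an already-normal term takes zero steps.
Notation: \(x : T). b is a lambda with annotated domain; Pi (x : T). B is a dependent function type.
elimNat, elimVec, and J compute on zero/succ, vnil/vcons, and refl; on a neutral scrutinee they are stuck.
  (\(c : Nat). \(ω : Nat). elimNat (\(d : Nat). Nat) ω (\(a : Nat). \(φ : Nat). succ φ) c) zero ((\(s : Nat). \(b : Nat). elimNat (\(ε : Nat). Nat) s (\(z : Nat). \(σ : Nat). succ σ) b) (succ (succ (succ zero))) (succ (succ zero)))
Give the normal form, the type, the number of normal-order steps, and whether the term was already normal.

resulting normal form:
  succ (succ (succ (succ (succ zero))))
the term's type:
  Nat
normal-order step count: 12
term was already normal: no
first redex: a beta-redex


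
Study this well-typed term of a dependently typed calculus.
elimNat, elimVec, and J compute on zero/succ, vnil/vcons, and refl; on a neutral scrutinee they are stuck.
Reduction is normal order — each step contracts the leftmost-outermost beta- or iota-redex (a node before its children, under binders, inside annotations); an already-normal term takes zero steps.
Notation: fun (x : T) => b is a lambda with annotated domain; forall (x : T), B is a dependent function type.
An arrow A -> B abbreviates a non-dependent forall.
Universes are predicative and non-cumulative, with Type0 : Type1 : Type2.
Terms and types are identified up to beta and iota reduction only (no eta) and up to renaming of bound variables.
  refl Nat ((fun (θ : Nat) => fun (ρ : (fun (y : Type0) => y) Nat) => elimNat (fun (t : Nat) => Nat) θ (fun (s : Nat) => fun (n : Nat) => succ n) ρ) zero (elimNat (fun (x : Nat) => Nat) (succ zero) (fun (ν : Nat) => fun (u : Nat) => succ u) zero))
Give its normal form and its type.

normal form:
  refl Nat (succ zero)
type:
  Eq Nat (succ zero) (succ zero)


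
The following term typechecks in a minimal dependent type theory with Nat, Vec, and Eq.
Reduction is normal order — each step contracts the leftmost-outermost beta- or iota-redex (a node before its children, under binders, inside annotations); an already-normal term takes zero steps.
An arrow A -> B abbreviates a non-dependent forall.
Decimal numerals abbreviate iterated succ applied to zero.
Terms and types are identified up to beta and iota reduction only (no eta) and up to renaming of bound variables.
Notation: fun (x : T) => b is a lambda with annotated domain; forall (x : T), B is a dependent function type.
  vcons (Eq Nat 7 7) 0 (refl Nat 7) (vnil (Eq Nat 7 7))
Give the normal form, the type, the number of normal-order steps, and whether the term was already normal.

resulting normal form:
  vcons (Eq Nat 7 7) 0 (refl Nat 7) (vnil (Eq Nat 7 7))
inferred type:
  Vec (Eq Nat 7 7) 1
normal-order step count: 0
already normal: yes


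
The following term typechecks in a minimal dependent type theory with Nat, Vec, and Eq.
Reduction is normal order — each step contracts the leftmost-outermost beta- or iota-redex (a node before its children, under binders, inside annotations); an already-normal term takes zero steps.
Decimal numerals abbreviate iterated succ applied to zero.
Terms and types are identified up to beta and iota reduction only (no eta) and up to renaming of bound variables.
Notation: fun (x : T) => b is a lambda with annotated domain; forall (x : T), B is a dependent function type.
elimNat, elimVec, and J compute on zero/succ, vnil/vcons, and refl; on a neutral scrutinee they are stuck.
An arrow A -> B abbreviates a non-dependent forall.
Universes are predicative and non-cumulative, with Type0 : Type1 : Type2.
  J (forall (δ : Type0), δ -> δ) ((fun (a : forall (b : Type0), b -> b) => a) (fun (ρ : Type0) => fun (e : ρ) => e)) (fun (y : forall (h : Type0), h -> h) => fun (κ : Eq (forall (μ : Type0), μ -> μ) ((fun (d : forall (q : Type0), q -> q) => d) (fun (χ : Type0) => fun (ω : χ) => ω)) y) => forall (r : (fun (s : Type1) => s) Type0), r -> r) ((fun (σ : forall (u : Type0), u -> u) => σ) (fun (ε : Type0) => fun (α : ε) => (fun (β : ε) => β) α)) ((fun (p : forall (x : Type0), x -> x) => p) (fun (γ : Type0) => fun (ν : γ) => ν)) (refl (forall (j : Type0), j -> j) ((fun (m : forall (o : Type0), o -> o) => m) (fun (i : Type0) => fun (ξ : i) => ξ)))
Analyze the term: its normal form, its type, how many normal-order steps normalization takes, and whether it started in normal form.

normal form:
  fun (δ : Type0) => fun (a : δ) => a
inferred type:
  forall (δ : Type0), δ -> δ
reduction steps (normal order): 3
already normal: no
first redex: a J iota-redex


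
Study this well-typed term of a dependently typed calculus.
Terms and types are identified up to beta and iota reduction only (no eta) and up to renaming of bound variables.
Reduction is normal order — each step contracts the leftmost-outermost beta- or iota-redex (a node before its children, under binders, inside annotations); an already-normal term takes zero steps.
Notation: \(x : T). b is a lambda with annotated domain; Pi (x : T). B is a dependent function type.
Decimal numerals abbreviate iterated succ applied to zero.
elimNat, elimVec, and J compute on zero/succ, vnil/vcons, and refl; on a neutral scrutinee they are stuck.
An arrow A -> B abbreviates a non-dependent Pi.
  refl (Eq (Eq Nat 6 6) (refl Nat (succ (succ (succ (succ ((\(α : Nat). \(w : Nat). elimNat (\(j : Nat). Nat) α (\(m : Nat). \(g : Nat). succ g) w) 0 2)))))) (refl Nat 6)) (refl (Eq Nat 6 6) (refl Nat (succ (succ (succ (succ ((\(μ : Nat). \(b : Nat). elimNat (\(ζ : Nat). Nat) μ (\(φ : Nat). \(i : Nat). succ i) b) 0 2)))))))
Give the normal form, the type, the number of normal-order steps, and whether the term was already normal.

resulting normal form:
  refl (Eq (Eq Nat 6 6) (refl Nat 6) (refl Nat 6)) (refl (Eq Nat 6 6) (refl Nat 6))
the term's type:
  Eq (Eq (Eq Nat 6 6) (refl Nat 6) (refl Nat 6)) (refl (Eq Nat 6 6) (refl Nat 6)) (refl (Eq Nat 6 6) (refl Nat 6))
normal-order step count: 18
term was already normal: no
first redex: a beta-redex


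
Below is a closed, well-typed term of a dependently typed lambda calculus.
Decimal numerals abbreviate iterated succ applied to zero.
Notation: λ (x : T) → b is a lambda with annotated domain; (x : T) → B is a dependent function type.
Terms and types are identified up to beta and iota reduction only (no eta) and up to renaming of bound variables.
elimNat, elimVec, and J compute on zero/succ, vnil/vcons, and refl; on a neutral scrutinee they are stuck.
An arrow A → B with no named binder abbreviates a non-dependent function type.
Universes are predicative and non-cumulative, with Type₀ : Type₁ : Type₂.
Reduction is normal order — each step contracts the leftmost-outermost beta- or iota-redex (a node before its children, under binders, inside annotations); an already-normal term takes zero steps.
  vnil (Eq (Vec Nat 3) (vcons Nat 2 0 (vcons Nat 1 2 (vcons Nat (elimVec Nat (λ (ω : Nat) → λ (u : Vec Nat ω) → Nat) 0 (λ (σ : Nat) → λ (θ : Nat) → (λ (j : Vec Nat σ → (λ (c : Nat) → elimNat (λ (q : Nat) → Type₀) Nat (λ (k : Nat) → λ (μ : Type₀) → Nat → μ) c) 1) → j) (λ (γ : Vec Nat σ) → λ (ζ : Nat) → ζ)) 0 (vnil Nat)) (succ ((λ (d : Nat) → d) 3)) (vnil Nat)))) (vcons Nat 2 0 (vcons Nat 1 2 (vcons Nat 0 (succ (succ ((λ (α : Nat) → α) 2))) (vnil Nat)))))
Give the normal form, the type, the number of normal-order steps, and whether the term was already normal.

reduced normal form:
  vnil (Eq (Vec Nat 3) (vcons Nat 2 0 (vcons Nat 1 2 (vcons Nat 0 4 (vnil Nat)))) (vcons Nat 2 0 (vcons Nat 1 2 (vcons Nat 0 4 (vnil Nat)))))
inferred type:
  Vec (Eq (Vec Nat 3) (vcons Nat 2 0 (vcons Nat 1 2 (vcons Nat 0 4 (vnil Nat)))) (vcons Nat 2 0 (vcons Nat 1 2 (vcons Nat 0 4 (vnil Nat))))) 0
steps to reach normal form (normal order): 3
term was already normal: no
first contracted redex: an elimVec iota-redex


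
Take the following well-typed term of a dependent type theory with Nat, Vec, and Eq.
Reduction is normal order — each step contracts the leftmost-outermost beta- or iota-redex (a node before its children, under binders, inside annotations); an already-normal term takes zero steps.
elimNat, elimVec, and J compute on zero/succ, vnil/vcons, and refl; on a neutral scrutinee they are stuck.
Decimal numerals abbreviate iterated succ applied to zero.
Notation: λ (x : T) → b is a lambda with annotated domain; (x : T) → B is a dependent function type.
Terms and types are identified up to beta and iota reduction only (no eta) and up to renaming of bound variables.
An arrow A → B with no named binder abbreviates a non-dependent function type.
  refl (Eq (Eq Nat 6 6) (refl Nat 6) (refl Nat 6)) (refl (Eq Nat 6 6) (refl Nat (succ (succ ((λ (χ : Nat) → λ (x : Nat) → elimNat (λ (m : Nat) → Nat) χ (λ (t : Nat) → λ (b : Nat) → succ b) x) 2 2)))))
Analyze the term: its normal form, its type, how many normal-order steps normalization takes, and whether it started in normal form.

normal form:
  refl (Eq (Eq Nat 6 6) (refl Nat 6) (refl Nat 6)) (refl (Eq Nat 6 6) (refl Nat 6))
type:
  Eq (Eq (Eq Nat 6 6) (refl Nat 6) (refl Nat 6)) (refl (Eq Nat 6 6) (refl Nat 6)) (refl (Eq Nat 6 6) (refl Nat 6))
reduction steps (normal order): 9
started in normal form: no
first redex: a beta-redex


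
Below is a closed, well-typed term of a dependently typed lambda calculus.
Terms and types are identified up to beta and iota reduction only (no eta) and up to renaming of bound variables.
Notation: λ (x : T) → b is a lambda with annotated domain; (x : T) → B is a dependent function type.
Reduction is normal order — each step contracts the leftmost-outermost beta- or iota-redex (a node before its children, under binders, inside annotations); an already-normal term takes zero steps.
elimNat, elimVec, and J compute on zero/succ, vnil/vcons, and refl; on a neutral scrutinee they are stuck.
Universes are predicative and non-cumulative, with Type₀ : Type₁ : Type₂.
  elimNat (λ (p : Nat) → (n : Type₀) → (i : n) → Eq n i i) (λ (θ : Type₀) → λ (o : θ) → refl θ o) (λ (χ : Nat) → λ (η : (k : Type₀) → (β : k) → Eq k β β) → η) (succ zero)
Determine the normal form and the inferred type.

reduced normal form:
  λ (p : Type₀) → λ (n : p) → refl p n
the term's type:
  (p : Type₀) → (n : p) → Eq p n n
observation: normalization takes exactly 4 steps under the normal-order strategy.


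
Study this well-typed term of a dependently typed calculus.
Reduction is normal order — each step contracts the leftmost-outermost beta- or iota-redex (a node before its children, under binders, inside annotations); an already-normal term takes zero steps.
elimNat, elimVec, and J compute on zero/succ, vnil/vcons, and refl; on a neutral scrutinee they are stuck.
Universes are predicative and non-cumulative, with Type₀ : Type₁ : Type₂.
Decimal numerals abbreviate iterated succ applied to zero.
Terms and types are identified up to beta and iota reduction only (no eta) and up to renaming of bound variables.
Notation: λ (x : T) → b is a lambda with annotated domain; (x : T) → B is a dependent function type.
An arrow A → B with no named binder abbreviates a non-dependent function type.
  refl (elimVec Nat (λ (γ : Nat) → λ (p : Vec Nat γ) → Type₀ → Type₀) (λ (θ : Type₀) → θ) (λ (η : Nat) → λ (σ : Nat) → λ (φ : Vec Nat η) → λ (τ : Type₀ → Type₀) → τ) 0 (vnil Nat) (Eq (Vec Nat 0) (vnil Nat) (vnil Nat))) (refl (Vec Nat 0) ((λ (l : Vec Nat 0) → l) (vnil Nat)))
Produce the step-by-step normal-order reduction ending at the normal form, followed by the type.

reduction (normal order):
  refl (elimVec Nat (λ (γ : Nat) → λ (p : Vec Nat γ) → Type₀ → Type₀) (λ (θ : Type₀) → θ) (λ (η : Nat) → λ (σ : Nat) → λ (φ : Vec Nat η) → λ (τ : Type₀ → Type₀) → τ) 0 (vnil Nat) (Eq (Vec Nat 0) (vnil Nat) (vnil Nat))) (refl (Vec Nat 0) ((λ (l : Vec Nat 0) → l) (vnil Nat)))
  ~> refl ((λ (γ : Type₀) → γ) (Eq (Vec Nat 0) (vnil Nat) (vnil Nat))) (refl (Vec Nat 0) ((λ (p : Vec Nat 0) → p) (vnil Nat)))
  ~> refl (Eq (Vec Nat 0) (vnil Nat) (vnil Nat)) (refl (Vec Nat 0) ((λ (γ : Vec Nat 0) → γ) (vnil Nat)))
  ~> refl (Eq (Vec Nat 0) (vnil Nat) (vnil Nat)) (refl (Vec Nat 0) (vnil Nat))
the term's type:
  Eq (Eq (Vec Nat 0) (vnil Nat) (vnil Nat)) (refl (Vec Nat 0) (vnil Nat)) (refl (Vec Nat 0) (vnil Nat))


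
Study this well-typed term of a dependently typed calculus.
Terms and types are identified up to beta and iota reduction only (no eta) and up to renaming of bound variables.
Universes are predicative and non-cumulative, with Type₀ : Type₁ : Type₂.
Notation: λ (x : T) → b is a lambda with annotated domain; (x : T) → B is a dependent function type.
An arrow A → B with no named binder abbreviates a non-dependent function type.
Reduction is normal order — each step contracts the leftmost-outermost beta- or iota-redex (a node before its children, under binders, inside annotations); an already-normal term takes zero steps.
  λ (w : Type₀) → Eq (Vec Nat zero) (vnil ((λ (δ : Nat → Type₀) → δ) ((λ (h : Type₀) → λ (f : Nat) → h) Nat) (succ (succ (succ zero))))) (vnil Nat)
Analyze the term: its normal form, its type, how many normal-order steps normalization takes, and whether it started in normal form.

resulting normal form:
  λ (w : Type₀) → Eq (Vec Nat zero) (vnil Nat) (vnil Nat)
inferred type:
  Type₀ → Type₀
normal-order step count: 3
started in normal form: no
first contracted redex: a beta-redex


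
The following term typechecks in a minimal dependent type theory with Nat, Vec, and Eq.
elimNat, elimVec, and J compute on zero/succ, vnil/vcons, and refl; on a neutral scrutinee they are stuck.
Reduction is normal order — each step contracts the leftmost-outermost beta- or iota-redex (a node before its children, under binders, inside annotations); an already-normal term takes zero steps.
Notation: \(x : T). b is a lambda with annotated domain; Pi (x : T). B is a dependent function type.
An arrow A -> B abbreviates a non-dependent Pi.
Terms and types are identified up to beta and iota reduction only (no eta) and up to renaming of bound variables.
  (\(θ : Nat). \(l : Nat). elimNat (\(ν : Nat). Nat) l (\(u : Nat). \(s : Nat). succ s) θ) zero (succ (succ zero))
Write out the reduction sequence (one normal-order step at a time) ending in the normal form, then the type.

reduction (normal order):
  (\(θ : Nat). \(l : Nat). elimNat (\(ν : Nat). Nat) l (\(u : Nat). \(s : Nat). succ s) θ) zero (succ (succ zero))
  ~> (\(θ : Nat). elimNat (\(l : Nat). Nat) θ (\(ν : Nat). \(u : Nat). succ u) zero) (succ (succ zero))
  ~> elimNat (\(θ : Nat). Nat) (succ (succ zero)) (\(l : Nat). \(ν : Nat). succ ν) zero
  ~> succ (succ zero)
type:
  Nat


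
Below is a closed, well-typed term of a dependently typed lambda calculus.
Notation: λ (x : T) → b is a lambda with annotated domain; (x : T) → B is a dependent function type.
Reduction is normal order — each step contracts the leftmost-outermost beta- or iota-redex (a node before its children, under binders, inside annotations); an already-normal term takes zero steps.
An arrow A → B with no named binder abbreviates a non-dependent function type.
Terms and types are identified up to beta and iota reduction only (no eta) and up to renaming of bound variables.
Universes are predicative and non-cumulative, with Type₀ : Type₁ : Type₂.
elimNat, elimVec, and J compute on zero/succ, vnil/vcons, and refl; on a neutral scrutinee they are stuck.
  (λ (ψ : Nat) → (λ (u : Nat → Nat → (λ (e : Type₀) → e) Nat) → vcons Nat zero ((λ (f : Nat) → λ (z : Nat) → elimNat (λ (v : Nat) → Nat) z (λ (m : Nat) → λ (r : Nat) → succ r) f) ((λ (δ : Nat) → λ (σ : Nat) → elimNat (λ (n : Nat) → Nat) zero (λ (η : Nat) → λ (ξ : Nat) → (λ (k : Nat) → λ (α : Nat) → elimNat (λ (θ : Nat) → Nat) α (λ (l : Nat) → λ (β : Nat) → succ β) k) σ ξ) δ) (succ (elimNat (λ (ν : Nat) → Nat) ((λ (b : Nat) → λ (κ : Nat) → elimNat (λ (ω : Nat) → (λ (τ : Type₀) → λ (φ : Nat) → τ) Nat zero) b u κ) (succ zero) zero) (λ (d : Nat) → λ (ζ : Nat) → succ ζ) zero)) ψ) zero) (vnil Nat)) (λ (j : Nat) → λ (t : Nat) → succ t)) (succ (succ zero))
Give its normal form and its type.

reduced normal form:
  vcons Nat zero (succ (succ (succ (succ zero)))) (vnil Nat)
the term's type:
  Vec Nat (succ zero)
observation: 48 normal-order steps normalize the term, beginning with a beta-redex.


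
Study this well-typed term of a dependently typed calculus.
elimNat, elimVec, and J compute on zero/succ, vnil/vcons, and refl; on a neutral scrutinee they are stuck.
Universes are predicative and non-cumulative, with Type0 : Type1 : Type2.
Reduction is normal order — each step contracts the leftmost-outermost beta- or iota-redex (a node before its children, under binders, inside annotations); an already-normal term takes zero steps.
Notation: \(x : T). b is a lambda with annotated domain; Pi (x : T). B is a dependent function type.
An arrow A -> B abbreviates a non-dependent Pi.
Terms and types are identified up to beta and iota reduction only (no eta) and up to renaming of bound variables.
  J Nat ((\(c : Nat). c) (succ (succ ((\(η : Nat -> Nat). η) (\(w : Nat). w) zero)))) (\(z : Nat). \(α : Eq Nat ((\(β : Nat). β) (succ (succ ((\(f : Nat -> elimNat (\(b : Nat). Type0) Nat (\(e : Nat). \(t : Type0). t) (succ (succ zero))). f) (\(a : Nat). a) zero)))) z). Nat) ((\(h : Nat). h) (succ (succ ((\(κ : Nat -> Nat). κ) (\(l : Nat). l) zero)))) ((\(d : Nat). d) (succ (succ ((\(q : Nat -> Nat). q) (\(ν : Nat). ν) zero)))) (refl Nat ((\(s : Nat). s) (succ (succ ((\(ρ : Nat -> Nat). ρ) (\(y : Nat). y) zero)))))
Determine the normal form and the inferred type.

normal form:
  succ (succ zero)
type:
  Nat


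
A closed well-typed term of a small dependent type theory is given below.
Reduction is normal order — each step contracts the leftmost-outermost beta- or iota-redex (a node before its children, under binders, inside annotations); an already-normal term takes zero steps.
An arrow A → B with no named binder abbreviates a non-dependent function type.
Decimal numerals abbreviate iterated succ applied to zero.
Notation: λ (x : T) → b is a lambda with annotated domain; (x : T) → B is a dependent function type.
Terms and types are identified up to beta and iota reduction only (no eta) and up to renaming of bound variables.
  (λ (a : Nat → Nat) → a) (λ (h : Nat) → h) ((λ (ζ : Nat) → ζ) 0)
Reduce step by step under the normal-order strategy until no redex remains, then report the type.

normal-order reduction sequence:
  (λ (a : Nat → Nat) → a) (λ (h : Nat) → h) ((λ (ζ : Nat) → ζ) 0)
  ~> (λ (a : Nat) → a) ((λ (h : Nat) → h) 0)
  ~> (λ (a : Nat) → a) 0
  ~> 0
type:
  Nat
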